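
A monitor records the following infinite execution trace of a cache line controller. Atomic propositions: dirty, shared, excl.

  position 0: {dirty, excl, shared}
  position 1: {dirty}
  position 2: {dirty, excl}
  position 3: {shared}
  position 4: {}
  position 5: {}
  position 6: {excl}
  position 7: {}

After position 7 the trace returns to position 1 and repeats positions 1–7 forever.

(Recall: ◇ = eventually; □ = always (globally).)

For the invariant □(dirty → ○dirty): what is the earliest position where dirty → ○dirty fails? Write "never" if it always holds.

Check dirty → ○dirty at each position in order: 0 ✓, 1 ✓.
At position 2 the labels are {dirty, excl} and the next position 3 has {shared}, so dirty → ○dirty is false there. This is the first violation.

2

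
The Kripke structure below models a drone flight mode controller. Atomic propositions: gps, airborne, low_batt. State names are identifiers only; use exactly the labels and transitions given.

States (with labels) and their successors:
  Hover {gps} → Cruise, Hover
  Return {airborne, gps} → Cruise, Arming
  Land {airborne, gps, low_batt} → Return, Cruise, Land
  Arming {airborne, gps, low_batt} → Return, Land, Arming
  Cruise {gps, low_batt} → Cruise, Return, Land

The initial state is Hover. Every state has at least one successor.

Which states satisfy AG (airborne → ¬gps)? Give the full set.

none

States satisfying airborne → ¬gps: {Hover, Cruise}.
States satisfying AG (airborne → ¬gps): ∅.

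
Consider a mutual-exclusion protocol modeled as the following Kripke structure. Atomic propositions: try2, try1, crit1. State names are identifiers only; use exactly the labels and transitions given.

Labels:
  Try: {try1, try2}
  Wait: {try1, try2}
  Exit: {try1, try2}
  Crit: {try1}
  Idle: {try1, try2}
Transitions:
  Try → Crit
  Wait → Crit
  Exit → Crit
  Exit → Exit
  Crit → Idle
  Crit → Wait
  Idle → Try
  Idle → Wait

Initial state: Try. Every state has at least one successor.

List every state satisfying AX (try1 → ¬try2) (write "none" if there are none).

States satisfying try1 → ¬try2: {Crit}.
States satisfying AX (try1 → ¬try2): {Try, Wait}.

{Try, Wait}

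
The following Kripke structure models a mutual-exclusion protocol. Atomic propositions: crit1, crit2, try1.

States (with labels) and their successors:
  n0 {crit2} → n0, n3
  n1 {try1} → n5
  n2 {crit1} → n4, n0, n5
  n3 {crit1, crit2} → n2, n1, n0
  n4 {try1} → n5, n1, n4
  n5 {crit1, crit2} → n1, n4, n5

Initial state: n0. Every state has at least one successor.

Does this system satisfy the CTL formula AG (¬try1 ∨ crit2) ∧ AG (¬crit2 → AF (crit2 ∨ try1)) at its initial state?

Does not hold

States satisfying ¬try1 ∨ crit2: {n0, n2, n3, n5}.
States satisfying AG (¬try1 ∨ crit2): ∅.
States satisfying ¬crit2 → AF (crit2 ∨ try1): {n0, n1, n2, n3, n4, n5}.
States satisfying AG (¬crit2 → AF (crit2 ∨ try1)): {n0, n1, n2, n3, n4, n5}.
States satisfying AG (¬try1 ∨ crit2) ∧ AG (¬crit2 → AF (crit2 ∨ try1)): ∅.
n0 ∉ Sat(AG (¬try1 ∨ crit2) ∧ AG (¬crit2 → AF (crit2 ∨ try1))).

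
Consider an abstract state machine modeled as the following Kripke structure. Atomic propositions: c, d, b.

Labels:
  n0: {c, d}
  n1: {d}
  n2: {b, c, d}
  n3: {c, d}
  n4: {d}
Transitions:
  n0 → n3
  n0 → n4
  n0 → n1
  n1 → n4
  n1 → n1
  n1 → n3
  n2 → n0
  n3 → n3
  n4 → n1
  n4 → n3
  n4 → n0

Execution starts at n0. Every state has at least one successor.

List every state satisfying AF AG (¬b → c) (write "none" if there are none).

States satisfying AG (¬b → c): {n3}.
States satisfying AF AG (¬b → c): {n3}.

{n3}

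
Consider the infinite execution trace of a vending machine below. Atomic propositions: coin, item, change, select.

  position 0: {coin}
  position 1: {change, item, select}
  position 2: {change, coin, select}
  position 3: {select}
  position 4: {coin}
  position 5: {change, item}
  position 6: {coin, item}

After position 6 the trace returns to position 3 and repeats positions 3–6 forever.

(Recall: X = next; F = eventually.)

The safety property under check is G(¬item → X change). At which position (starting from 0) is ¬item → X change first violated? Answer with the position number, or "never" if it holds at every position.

Check ¬item → X change at each position in order: 0 ✓, 1 ✓.
At position 2 the labels are {change, coin, select} and the next position 3 has {select}, so ¬item → X change is false there. This is the first violation.

2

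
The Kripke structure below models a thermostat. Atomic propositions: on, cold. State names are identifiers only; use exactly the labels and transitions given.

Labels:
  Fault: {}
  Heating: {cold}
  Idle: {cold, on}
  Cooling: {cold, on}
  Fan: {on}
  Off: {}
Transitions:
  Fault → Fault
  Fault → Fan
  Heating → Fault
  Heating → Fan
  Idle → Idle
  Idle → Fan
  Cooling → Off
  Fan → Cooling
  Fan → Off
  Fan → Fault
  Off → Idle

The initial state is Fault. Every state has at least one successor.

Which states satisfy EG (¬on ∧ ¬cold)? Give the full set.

{Fault}

States satisfying ¬on ∧ ¬cold: {Fault, Off}.
States satisfying EG (¬on ∧ ¬cold): {Fault}.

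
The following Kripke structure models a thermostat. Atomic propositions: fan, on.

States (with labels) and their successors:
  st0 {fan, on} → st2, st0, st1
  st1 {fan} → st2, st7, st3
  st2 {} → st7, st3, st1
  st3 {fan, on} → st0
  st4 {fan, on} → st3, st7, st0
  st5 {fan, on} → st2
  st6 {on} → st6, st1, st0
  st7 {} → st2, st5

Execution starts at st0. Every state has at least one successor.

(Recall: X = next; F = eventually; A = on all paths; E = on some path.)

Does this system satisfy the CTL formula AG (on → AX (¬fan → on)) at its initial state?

No

States satisfying on → AX (¬fan → on): {st1, st2, st3, st6, st7}.
States satisfying AG (on → AX (¬fan → on)): ∅.
st0 is reachable from st0 and violates on → AX (¬fan → on), so AG fails at st0.
st0 ∉ Sat(AG (on → AX (¬fan → on))).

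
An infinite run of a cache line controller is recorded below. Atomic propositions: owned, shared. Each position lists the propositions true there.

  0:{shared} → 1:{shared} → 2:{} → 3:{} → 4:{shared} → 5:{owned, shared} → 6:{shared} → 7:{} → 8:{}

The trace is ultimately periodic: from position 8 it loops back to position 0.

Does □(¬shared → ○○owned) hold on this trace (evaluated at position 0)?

Violated

¬shared → ○○owned must hold at every position from 0 onward. It fails at position 2, so □(¬shared → ○○owned) is false.
Positions where ¬shared holds: 2, 3, 7, 8.
Check ○○owned at each: 2→fails, 3→ok, 7→fails, 8→fails.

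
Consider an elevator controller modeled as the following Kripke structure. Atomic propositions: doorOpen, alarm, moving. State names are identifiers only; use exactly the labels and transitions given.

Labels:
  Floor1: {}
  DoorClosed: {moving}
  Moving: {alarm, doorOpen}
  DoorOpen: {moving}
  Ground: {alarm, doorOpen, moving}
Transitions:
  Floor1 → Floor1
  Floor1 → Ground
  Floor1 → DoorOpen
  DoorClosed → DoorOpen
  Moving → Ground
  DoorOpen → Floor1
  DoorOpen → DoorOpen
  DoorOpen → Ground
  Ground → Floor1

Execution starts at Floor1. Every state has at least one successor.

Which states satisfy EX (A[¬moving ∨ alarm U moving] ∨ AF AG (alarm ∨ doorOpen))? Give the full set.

{Floor1, DoorClosed, Moving, DoorOpen}

States satisfying EX (A[¬moving ∨ alarm U moving] ∨ AF AG (alarm ∨ doorOpen)): {Floor1, DoorClosed, Moving, DoorOpen}.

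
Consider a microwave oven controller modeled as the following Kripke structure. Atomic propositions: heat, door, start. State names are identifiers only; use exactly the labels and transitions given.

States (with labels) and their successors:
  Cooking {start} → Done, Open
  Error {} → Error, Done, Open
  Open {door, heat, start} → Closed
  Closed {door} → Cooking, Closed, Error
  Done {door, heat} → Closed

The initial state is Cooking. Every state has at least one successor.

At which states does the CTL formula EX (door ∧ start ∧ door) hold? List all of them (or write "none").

{Cooking, Error}

States satisfying door ∧ start ∧ door: {Open}.
States satisfying EX (door ∧ start ∧ door): {Cooking, Error}.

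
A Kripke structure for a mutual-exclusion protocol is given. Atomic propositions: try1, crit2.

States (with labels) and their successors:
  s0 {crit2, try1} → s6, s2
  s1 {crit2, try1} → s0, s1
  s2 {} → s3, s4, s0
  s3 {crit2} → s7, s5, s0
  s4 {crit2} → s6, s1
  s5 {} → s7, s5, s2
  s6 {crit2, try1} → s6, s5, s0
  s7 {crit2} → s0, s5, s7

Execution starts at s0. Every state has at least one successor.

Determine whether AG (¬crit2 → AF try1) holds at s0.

States satisfying ¬crit2 → AF try1: {s0, s1, s3, s4, s6, s7}.
States satisfying AG (¬crit2 → AF try1): ∅.
s2 is reachable from s0 and violates ¬crit2 → AF try1, so AG fails at s0.
s0 ∉ Sat(AG (¬crit2 → AF try1)).

Does not hold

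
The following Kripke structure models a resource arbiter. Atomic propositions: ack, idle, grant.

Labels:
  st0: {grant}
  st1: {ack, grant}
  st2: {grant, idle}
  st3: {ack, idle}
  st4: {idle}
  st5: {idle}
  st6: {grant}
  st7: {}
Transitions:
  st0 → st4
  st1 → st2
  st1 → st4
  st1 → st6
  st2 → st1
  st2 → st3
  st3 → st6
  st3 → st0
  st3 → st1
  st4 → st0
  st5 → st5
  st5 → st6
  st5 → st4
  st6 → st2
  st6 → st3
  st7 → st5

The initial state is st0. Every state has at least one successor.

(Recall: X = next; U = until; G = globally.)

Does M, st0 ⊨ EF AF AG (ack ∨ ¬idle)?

Violated

States satisfying AF AG (ack ∨ ¬idle): ∅.
States satisfying EF AF AG (ack ∨ ¬idle): ∅.
No suitable path/successor from st0 witnesses the formula.
st0 ∉ Sat(EF AF AG (ack ∨ ¬idle)).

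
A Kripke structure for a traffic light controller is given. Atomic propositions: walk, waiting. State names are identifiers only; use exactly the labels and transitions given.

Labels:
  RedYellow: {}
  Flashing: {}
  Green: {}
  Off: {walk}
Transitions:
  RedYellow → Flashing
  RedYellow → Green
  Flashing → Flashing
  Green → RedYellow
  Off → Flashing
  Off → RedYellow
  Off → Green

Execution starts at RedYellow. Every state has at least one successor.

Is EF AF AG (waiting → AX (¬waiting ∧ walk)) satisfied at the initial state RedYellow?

Satisfied

States satisfying AF AG (waiting → AX (¬waiting ∧ walk)): {RedYellow, Flashing, Green, Off}.
States satisfying EF AF AG (waiting → AX (¬waiting ∧ walk)): {RedYellow, Flashing, Green, Off}.
Some path from RedYellow reaches a state where AF AG (waiting → AX (¬waiting ∧ walk)) holds.
RedYellow ∈ Sat(EF AF AG (waiting → AX (¬waiting ∧ walk))).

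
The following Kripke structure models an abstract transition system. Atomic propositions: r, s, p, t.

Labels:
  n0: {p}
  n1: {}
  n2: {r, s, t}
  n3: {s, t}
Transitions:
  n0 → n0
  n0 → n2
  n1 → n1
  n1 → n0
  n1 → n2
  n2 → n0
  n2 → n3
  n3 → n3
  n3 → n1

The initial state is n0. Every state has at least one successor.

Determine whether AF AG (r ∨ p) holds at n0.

States satisfying AG (r ∨ p): ∅.
States satisfying AF AG (r ∨ p): ∅.
There is a path from n0 along which AG (r ∨ p) never holds.
n0 ∉ Sat(AF AG (r ∨ p)).

Does not hold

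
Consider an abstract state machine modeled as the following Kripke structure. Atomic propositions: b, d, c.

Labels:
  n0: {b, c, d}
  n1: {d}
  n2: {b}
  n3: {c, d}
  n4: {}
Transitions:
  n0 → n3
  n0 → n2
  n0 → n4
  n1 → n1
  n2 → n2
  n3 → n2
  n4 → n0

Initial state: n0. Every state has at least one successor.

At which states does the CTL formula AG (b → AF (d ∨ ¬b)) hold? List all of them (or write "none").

{n1}

States satisfying b → AF (d ∨ ¬b): {n0, n1, n3, n4}.
States satisfying AG (b → AF (d ∨ ¬b)): {n1}.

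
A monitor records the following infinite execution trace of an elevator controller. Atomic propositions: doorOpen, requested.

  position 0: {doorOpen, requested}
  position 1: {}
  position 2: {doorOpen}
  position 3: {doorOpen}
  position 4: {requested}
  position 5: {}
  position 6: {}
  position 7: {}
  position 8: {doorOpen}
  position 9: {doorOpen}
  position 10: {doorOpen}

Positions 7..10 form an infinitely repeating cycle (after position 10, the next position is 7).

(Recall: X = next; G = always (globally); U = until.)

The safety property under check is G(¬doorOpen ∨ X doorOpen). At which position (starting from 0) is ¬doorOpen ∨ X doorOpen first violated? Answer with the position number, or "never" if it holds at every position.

0

At position 0 the labels are {doorOpen, requested} and the next position 1 has {}, so ¬doorOpen ∨ X doorOpen is false there. This is the first violation.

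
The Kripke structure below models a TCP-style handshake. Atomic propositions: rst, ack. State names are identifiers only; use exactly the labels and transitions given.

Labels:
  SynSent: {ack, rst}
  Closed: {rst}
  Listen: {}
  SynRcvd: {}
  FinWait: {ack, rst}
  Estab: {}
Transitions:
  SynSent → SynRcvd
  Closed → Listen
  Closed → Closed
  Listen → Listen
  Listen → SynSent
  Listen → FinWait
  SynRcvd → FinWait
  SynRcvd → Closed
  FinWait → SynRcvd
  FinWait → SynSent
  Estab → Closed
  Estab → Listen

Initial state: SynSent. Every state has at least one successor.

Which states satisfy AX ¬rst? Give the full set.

{SynSent}

States satisfying ¬rst: {Listen, SynRcvd, Estab}.
States satisfying AX ¬rst: {SynSent}.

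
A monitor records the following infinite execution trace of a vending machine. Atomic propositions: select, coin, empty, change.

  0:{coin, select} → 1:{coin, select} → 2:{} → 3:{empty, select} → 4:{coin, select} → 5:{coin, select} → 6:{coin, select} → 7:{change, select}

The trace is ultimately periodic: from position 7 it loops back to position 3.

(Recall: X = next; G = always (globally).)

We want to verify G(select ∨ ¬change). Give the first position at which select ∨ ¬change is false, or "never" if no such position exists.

select ∨ ¬change holds at every position 0..7, and those are all the positions the trace ever visits, so the invariant G(select ∨ ¬change) is never violated.

never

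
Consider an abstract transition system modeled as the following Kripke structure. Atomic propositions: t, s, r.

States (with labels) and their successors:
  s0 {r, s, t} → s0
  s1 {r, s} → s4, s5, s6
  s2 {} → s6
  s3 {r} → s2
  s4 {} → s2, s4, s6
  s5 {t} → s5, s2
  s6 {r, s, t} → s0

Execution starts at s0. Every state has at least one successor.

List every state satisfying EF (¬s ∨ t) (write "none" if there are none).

States satisfying ¬s ∨ t: {s0, s2, s3, s4, s5, s6}.
States satisfying EF (¬s ∨ t): {s0, s1, s2, s3, s4, s5, s6}.

{s0, s1, s2, s3, s4, s5, s6}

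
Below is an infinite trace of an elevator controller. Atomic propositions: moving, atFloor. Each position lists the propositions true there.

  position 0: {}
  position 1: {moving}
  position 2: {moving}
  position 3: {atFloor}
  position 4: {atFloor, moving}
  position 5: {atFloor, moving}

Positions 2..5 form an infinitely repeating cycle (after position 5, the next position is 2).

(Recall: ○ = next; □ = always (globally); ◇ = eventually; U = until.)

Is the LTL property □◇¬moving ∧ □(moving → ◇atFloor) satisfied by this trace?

◇¬moving holds at every position 0..5, and those are all positions ever visited, so □◇¬moving holds.
moving → ◇atFloor holds at every position 0..5, and those are all positions ever visited, so □(moving → ◇atFloor) holds.
Positions where moving holds: 1, 2, 4, 5.
Check ◇atFloor at each: 1→ok, 2→ok, 4→ok, 5→ok.
At position 0: □◇¬moving is true; □(moving → ◇atFloor) is true; so □◇¬moving ∧ □(moving → ◇atFloor) is true.

Yes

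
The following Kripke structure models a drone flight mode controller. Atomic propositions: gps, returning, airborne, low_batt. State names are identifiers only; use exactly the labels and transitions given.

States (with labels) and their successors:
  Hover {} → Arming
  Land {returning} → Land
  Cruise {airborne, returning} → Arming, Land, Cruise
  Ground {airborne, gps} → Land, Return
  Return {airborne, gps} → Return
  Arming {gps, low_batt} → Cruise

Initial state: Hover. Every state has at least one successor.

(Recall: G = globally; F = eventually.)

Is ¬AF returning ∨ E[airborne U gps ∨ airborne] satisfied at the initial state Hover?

States satisfying returning: {Land, Cruise}.
States satisfying AF returning: {Hover, Land, Cruise, Arming}.
States satisfying ¬AF returning: {Ground, Return}.
States satisfying airborne: {Cruise, Ground, Return}.
States satisfying gps ∨ airborne: {Cruise, Ground, Return, Arming}.
States satisfying E[airborne U gps ∨ airborne]: {Cruise, Ground, Return, Arming}.
States satisfying ¬AF returning ∨ E[airborne U gps ∨ airborne]: {Cruise, Ground, Return, Arming}.
Hover ∉ Sat(¬AF returning ∨ E[airborne U gps ∨ airborne]).

No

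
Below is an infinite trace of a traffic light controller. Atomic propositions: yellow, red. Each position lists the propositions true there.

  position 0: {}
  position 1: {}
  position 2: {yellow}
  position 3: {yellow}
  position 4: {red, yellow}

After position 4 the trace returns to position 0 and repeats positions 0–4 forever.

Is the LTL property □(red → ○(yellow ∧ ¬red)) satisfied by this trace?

red → ○(yellow ∧ ¬red) must hold at every position from 0 onward. It fails at position 4, so □(red → ○(yellow ∧ ¬red)) is false.
Positions where red holds: 4.
Check ○(yellow ∧ ¬red) at each: 4→fails.

Does not hold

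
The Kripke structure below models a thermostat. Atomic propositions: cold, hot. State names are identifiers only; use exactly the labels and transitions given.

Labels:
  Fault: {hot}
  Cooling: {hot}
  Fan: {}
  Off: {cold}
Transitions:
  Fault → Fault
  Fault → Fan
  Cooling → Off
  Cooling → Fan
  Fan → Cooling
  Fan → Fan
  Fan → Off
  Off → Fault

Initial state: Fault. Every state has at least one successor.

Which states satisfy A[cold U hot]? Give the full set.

{Fault, Cooling, Off}

States satisfying cold: {Off}.
States satisfying hot: {Fault, Cooling}.
States satisfying A[cold U hot]: {Fault, Cooling, Off}.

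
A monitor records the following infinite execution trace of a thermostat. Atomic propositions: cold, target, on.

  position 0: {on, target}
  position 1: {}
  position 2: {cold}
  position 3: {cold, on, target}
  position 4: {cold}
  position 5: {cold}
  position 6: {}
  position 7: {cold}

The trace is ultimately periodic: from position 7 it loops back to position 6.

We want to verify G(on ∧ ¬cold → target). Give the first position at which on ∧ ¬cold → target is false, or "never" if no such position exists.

on ∧ ¬cold → target holds at every position 0..7, and those are all the positions the trace ever visits, so the invariant G(on ∧ ¬cold → target) is never violated.

never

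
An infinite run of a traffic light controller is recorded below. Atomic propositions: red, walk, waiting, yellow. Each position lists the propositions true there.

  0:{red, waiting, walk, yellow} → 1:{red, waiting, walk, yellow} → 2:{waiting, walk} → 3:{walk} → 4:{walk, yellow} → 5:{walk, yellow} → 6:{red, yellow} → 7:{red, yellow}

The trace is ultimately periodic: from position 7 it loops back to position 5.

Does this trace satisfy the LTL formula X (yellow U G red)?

The position after 0 is 1; yellow U G red is false there.

No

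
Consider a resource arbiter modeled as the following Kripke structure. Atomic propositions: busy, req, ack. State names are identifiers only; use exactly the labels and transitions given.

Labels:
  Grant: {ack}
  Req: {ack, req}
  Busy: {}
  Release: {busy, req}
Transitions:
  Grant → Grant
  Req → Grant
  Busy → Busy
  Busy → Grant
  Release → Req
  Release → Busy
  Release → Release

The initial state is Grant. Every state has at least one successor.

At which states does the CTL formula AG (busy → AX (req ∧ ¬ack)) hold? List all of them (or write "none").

{Grant, Req, Busy}

States satisfying busy → AX (req ∧ ¬ack): {Grant, Req, Busy}.
States satisfying AG (busy → AX (req ∧ ¬ack)): {Grant, Req, Busy}.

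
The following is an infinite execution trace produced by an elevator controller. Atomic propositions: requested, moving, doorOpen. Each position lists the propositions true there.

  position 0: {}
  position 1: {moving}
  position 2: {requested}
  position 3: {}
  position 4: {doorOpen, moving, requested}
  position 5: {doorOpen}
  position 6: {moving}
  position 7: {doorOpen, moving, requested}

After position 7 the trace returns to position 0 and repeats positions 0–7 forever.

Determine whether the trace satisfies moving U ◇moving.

Holds

Walking from position 0: ◇moving first holds at position 0, and moving holds at every earlier position along the way, so moving U ◇moving holds.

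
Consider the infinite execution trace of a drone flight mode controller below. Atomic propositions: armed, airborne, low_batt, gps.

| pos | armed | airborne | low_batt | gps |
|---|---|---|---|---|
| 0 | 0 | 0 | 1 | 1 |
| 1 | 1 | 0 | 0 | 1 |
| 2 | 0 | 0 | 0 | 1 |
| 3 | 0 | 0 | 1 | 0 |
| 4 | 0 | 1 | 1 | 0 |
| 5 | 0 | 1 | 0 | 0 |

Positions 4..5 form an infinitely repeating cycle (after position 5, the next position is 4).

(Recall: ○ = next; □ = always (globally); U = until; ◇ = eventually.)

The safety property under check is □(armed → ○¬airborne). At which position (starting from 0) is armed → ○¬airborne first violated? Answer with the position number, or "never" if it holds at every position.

armed → ○¬airborne holds at every position 0..5, and those are all the positions the trace ever visits, so the invariant □(armed → ○¬airborne) is never violated.

never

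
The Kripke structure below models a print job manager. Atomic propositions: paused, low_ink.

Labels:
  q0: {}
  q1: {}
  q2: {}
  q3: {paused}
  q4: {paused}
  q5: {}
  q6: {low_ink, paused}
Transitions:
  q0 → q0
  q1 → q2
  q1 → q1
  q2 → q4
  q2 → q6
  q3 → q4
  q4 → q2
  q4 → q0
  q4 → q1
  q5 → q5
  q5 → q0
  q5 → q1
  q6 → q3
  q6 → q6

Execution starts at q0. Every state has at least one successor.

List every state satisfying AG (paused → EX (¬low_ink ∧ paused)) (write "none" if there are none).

States satisfying paused → EX (¬low_ink ∧ paused): {q0, q1, q2, q3, q5, q6}.
States satisfying AG (paused → EX (¬low_ink ∧ paused)): {q0}.

{q0}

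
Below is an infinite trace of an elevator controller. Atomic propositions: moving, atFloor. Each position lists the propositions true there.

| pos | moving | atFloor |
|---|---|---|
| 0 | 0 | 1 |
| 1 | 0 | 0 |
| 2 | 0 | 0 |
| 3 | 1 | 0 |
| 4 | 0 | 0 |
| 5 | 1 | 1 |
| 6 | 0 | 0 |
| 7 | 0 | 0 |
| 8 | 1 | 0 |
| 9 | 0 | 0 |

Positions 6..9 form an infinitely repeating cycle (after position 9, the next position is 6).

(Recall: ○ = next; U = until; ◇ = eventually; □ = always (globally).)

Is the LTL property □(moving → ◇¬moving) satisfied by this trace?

moving → ◇¬moving holds at every position 0..9, and those are all positions ever visited, so □(moving → ◇¬moving) holds.
Positions where moving holds: 3, 5, 8.
Check ◇¬moving at each: 3→ok, 5→ok, 8→ok.

Yes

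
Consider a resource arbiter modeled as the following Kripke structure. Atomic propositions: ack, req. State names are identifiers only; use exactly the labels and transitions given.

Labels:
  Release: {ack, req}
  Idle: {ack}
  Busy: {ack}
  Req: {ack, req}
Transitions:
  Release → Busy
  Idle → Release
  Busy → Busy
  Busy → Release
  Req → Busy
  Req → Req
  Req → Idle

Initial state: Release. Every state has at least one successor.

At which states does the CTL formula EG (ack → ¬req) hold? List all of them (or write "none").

{Busy}

States satisfying ack → ¬req: {Idle, Busy}.
States satisfying EG (ack → ¬req): {Busy}.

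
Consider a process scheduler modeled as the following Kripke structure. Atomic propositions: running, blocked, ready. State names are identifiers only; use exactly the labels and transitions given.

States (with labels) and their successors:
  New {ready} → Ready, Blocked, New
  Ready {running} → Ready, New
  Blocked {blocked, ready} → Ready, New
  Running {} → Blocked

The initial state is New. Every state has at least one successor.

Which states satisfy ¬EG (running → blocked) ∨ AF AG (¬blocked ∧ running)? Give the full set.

{Ready}

States satisfying running → blocked: {New, Blocked, Running}.
States satisfying EG (running → blocked): {New, Blocked, Running}.
States satisfying ¬EG (running → blocked): {Ready}.
States satisfying AG (¬blocked ∧ running): ∅.
States satisfying AF AG (¬blocked ∧ running): ∅.
States satisfying ¬EG (running → blocked) ∨ AF AG (¬blocked ∧ running): {Ready}.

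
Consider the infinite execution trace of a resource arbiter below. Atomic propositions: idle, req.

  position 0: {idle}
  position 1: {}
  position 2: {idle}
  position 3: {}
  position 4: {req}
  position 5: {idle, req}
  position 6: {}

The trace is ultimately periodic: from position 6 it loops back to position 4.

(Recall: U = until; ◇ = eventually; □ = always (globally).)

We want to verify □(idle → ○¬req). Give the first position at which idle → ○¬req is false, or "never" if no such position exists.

never

idle → ○¬req holds at every position 0..6, and those are all the positions the trace ever visits, so the invariant □(idle → ○¬req) is never violated.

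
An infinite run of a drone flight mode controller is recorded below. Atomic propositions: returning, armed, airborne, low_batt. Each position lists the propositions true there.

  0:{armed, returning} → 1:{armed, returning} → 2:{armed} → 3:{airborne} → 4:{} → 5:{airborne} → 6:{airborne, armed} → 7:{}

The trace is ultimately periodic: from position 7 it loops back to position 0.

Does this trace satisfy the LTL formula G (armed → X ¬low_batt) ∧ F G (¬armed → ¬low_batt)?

Satisfied

armed → X ¬low_batt holds at every position 0..7, and those are all positions ever visited, so G (armed → X ¬low_batt) holds.
Positions where armed holds: 0, 1, 2, 6.
Check X ¬low_batt at each: 0→ok, 1→ok, 2→ok, 6→ok.
G (¬armed → ¬low_batt) holds at position 0, which is reachable from 0, so F G (¬armed → ¬low_batt) holds.
At position 0: G (armed → X ¬low_batt) is true; F G (¬armed → ¬low_batt) is true; so G (armed → X ¬low_batt) ∧ F G (¬armed → ¬low_batt) is true.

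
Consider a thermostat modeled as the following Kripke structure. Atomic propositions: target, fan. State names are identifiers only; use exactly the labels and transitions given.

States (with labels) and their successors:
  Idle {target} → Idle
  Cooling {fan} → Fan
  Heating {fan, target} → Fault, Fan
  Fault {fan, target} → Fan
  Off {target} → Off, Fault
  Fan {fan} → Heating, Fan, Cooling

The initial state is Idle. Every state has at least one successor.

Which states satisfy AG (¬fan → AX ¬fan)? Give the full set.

States satisfying ¬fan → AX ¬fan: {Idle, Cooling, Heating, Fault, Fan}.
States satisfying AG (¬fan → AX ¬fan): {Idle, Cooling, Heating, Fault, Fan}.

{Idle, Cooling, Heating, Fault, Fan}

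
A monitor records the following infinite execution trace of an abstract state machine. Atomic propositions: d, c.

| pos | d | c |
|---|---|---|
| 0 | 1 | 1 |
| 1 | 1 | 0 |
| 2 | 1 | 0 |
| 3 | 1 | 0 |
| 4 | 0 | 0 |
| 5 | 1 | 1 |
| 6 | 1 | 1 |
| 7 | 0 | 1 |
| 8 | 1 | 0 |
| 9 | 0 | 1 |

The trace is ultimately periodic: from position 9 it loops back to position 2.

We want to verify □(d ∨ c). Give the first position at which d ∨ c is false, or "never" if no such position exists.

4

Check d ∨ c at each position in order: 0 ✓, 1 ✓, 2 ✓, 3 ✓.
At position 4 the labels are {}, so d ∨ c is false there. This is the first violation.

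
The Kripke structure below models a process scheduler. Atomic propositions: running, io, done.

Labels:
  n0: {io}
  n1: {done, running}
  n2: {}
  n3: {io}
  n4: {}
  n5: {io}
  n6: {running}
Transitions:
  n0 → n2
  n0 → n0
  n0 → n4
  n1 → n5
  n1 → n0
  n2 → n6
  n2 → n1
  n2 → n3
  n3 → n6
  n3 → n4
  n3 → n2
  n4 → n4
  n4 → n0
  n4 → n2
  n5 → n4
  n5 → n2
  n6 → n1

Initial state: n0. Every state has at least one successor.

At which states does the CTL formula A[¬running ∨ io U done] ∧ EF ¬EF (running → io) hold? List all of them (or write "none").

none

States satisfying ¬running ∨ io: {n0, n2, n3, n4, n5}.
States satisfying done: {n1}.
States satisfying A[¬running ∨ io U done]: {n1}.
States satisfying ¬EF (running → io): ∅.
States satisfying EF ¬EF (running → io): ∅.
States satisfying A[¬running ∨ io U done] ∧ EF ¬EF (running → io): ∅.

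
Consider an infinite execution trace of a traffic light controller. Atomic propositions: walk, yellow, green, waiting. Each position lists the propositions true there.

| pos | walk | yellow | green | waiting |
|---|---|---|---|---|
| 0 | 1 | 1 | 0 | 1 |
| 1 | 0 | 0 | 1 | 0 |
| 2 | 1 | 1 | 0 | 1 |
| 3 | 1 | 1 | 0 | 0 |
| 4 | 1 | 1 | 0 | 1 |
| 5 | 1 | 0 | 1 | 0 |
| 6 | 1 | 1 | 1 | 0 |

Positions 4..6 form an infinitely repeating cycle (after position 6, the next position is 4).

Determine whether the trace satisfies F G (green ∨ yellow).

G (green ∨ yellow) holds at position 0, which is reachable from 0, so F G (green ∨ yellow) holds.

Holds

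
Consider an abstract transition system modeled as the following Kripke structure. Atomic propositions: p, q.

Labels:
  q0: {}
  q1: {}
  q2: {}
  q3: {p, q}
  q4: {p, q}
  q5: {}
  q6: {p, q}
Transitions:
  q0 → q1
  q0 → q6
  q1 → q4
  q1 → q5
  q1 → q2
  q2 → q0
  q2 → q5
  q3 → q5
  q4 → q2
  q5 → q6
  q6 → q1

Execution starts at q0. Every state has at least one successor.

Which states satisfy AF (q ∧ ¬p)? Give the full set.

States satisfying q ∧ ¬p: ∅.
States satisfying AF (q ∧ ¬p): ∅.

none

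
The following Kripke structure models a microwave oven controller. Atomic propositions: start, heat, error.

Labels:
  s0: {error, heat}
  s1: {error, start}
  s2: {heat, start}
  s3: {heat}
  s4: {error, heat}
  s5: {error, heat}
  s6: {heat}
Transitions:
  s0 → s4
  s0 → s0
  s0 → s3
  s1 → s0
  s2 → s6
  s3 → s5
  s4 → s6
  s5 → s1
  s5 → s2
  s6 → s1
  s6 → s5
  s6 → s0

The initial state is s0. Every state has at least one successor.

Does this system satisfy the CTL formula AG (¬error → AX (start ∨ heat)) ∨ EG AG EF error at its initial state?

States satisfying ¬error → AX (start ∨ heat): {s0, s1, s2, s3, s4, s5, s6}.
States satisfying AG (¬error → AX (start ∨ heat)): {s0, s1, s2, s3, s4, s5, s6}.
States satisfying AG EF error: {s0, s1, s2, s3, s4, s5, s6}.
States satisfying EG AG EF error: {s0, s1, s2, s3, s4, s5, s6}.
States satisfying AG (¬error → AX (start ∨ heat)) ∨ EG AG EF error: {s0, s1, s2, s3, s4, s5, s6}.
s0 ∈ Sat(AG (¬error → AX (start ∨ heat)) ∨ EG AG EF error).

Satisfied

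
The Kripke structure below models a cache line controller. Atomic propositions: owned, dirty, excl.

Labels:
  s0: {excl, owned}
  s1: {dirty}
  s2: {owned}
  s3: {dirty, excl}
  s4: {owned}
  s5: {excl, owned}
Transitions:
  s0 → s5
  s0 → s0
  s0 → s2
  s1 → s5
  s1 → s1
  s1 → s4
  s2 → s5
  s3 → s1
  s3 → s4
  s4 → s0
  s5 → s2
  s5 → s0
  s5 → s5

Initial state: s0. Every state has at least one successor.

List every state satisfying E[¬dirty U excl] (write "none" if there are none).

{s0, s2, s3, s4, s5}

States satisfying ¬dirty: {s0, s2, s4, s5}.
States satisfying excl: {s0, s3, s5}.
States satisfying E[¬dirty U excl]: {s0, s2, s3, s4, s5}.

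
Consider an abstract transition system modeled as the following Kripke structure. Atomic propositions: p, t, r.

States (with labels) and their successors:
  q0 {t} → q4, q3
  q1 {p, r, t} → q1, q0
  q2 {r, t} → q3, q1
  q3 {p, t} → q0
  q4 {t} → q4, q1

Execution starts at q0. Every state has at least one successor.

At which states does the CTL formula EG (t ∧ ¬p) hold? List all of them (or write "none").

States satisfying t ∧ ¬p: {q0, q2, q4}.
States satisfying EG (t ∧ ¬p): {q0, q4}.

{q0, q4}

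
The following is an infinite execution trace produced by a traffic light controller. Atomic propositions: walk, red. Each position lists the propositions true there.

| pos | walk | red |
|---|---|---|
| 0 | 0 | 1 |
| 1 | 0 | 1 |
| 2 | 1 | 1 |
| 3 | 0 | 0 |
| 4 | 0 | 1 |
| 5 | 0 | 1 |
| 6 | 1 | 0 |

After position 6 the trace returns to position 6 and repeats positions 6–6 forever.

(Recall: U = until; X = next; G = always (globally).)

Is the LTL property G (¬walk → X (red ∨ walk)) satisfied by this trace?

¬walk → X (red ∨ walk) holds at every position 0..6, and those are all positions ever visited, so G (¬walk → X (red ∨ walk)) holds.
Positions where ¬walk holds: 0, 1, 3, 4, 5.
Check X (red ∨ walk) at each: 0→ok, 1→ok, 3→ok, 4→ok, 5→ok.

Satisfied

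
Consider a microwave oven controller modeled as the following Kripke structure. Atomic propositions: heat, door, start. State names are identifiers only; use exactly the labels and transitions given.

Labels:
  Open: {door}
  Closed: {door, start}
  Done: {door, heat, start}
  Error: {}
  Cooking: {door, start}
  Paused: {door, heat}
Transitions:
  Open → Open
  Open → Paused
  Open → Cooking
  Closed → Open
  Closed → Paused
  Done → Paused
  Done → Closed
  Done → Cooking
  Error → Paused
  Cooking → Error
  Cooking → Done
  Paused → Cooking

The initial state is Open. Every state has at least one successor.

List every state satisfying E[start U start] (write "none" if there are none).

{Closed, Done, Cooking}

States satisfying start: {Closed, Done, Cooking}.
States satisfying E[start U start]: {Closed, Done, Cooking}.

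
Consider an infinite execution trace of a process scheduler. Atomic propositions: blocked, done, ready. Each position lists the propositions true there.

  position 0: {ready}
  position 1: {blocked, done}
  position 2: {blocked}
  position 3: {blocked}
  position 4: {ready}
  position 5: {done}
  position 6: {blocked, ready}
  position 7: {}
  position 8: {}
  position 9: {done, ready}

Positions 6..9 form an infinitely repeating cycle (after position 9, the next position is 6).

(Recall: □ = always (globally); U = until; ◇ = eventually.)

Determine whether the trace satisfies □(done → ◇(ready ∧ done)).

Holds

done → ◇(ready ∧ done) holds at every position 0..9, and those are all positions ever visited, so □(done → ◇(ready ∧ done)) holds.
Positions where done holds: 1, 5, 9.
Check ◇(ready ∧ done) at each: 1→ok, 5→ok, 9→ok.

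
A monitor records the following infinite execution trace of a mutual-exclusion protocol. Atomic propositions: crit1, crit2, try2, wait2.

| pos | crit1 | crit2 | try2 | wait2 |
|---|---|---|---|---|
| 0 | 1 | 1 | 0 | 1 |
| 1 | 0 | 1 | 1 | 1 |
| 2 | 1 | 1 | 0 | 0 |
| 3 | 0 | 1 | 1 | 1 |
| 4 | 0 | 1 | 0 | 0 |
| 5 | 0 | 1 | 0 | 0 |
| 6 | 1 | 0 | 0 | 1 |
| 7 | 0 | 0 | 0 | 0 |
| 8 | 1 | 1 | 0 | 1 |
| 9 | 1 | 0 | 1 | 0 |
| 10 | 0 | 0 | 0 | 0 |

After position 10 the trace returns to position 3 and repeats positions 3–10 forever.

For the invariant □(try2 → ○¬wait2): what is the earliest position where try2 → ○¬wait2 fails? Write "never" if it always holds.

try2 → ○¬wait2 holds at every position 0..10, and those are all the positions the trace ever visits, so the invariant □(try2 → ○¬wait2) is never violated.

never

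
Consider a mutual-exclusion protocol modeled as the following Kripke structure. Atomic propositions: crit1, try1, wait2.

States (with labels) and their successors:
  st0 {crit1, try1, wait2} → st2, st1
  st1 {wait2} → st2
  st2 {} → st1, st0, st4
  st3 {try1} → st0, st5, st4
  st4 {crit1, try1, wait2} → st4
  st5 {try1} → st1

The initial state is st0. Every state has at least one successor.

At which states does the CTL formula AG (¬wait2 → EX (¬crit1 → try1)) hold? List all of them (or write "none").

States satisfying ¬wait2 → EX (¬crit1 → try1): {st0, st1, st2, st3, st4}.
States satisfying AG (¬wait2 → EX (¬crit1 → try1)): {st0, st1, st2, st4}.

{st0, st1, st2, st4}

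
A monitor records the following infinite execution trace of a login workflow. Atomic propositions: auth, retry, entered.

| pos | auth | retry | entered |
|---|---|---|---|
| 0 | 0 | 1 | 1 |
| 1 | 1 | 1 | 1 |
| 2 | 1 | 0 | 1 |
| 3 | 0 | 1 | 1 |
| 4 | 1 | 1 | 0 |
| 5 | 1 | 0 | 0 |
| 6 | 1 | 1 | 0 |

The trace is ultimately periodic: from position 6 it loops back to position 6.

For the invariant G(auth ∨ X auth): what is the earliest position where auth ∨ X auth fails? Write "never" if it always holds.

auth ∨ X auth holds at every position 0..6, and those are all the positions the trace ever visits, so the invariant G(auth ∨ X auth) is never violated.

never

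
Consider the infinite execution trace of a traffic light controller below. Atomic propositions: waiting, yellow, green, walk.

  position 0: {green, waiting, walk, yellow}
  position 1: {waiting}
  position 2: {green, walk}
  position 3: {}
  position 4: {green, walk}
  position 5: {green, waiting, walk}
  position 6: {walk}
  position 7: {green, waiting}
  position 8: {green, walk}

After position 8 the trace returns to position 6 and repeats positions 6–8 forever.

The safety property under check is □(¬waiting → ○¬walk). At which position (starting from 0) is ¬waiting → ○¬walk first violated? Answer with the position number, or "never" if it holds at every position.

Check ¬waiting → ○¬walk at each position in order: 0 ✓, 1 ✓, 2 ✓.
At position 3 the labels are {} and the next position 4 has {green, walk}, so ¬waiting → ○¬walk is false there. This is the first violation.

3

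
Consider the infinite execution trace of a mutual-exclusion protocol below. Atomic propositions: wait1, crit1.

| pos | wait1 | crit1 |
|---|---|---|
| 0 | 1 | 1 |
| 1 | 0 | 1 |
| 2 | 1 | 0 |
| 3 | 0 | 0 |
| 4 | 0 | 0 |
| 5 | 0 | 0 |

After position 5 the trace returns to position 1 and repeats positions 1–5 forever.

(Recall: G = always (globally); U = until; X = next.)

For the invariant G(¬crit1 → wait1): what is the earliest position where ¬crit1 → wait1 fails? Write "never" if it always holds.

3

Check ¬crit1 → wait1 at each position in order: 0 ✓, 1 ✓, 2 ✓.
At position 3 the labels are {}, so ¬crit1 → wait1 is false there. This is the first violation.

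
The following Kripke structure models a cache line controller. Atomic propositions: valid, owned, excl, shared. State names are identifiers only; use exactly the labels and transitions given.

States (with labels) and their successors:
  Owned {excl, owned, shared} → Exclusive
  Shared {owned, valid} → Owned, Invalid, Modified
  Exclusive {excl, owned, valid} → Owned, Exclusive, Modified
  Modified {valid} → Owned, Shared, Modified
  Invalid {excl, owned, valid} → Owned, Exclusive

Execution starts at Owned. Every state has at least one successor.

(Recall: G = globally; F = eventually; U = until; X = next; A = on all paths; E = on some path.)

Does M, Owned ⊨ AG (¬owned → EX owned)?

States satisfying ¬owned → EX owned: {Owned, Shared, Exclusive, Modified, Invalid}.
States satisfying AG (¬owned → EX owned): {Owned, Shared, Exclusive, Modified, Invalid}.
Every state reachable from Owned satisfies ¬owned → EX owned.
Owned ∈ Sat(AG (¬owned → EX owned)).

Yes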